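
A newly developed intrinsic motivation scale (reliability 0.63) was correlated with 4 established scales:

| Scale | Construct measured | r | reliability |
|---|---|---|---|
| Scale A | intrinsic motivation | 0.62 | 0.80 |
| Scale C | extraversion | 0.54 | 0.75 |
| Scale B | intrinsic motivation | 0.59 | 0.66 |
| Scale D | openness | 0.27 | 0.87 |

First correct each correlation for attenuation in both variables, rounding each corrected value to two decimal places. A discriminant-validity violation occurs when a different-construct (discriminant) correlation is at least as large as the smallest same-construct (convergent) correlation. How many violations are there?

0

Disattenuated r (r / √(r_scale · r_new)):
  Scale A (conv): 0.62 / √(0.80·0.63) = 0.87
  Scale C (disc): 0.54 / √(0.75·0.63) = 0.79
  Scale B (conv): 0.59 / √(0.66·0.63) = 0.91
  Scale D (disc): 0.27 / √(0.87·0.63) = 0.36
Smallest convergent = 0.87. Discriminant values: 0.79, 0.36; count ≥ 0.87 → 0.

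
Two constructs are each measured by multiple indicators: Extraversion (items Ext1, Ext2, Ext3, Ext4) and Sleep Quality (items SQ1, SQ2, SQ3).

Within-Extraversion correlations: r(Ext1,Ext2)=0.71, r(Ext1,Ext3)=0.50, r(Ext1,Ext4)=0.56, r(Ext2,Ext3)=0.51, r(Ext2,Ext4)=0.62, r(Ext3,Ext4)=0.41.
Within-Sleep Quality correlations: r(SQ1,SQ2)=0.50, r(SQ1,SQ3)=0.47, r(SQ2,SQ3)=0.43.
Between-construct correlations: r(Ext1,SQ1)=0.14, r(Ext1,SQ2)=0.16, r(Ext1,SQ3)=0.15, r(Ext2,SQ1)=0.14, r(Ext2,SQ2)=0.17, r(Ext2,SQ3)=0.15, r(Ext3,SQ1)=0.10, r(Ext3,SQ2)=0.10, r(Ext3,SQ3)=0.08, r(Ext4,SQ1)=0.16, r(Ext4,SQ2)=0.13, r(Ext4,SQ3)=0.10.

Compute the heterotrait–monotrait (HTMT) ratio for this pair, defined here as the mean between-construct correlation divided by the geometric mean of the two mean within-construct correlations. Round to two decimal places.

0.26

Mean between = 1.58/12 = 0.1317.
Mean within-Ext = 3.31/6 = 0.5517; mean within-SQ = 1.40/3 = 0.4667.
Geometric mean = √(0.5517 × 0.4667) = 0.5074.
HTMT = 0.1317 / 0.5074 = 0.26.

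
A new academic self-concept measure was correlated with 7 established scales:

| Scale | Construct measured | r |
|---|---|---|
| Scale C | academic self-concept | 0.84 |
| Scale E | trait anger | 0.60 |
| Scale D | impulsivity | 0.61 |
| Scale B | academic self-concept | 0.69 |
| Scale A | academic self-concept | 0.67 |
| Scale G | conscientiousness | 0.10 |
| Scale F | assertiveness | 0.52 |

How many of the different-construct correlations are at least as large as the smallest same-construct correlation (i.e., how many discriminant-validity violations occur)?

0

Convergent (same construct = academic self-concept): Scale C, Scale B, Scale A.
Smallest convergent = 0.67. Discriminant values: 0.60, 0.61, 0.10, 0.52; count ≥ 0.67 → 0.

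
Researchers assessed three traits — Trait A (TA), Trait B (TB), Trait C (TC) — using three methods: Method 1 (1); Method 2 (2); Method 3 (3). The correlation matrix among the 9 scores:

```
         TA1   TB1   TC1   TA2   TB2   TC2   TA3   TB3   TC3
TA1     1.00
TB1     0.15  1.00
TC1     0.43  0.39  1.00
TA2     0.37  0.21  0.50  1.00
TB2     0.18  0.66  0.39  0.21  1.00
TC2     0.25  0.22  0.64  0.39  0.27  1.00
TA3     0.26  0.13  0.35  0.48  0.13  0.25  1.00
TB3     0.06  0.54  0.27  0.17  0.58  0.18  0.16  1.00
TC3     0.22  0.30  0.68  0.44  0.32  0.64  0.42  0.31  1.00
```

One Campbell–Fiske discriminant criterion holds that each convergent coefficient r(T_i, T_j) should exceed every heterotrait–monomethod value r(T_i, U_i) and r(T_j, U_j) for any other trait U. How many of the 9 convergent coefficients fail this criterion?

2

Checking each validity diagonal entry against its comparison values:
TA (methods 1·2): 0.37 vs {0.15, 0.21, 0.43, 0.39} → fail.
TA (methods 1·3): 0.26 vs {0.15, 0.16, 0.43, 0.42} → fail.
TA (methods 2·3): 0.48 vs {0.21, 0.16, 0.39, 0.42} → pass.
TB (methods 1·2): 0.66 vs {0.15, 0.21, 0.39, 0.27} → pass.
TB (methods 1·3): 0.54 vs {0.15, 0.16, 0.39, 0.31} → pass.
TB (methods 2·3): 0.58 vs {0.21, 0.16, 0.27, 0.31} → pass.
TC (methods 1·2): 0.64 vs {0.43, 0.39, 0.39, 0.27} → pass.
TC (methods 1·3): 0.68 vs {0.43, 0.42, 0.39, 0.31} → pass.
TC (methods 2·3): 0.64 vs {0.39, 0.42, 0.27, 0.31} → pass.
2 of 9 fail.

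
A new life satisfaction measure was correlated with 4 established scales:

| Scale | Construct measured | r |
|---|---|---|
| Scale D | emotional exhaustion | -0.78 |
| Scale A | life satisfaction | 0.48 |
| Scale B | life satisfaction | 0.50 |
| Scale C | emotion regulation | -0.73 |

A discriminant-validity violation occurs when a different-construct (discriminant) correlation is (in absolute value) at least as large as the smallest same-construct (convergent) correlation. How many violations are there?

2

Convergent (same construct = life satisfaction): Scale A, Scale B.
Smallest convergent = 0.48. Discriminant |r|: 0.78, 0.73; count ≥ 0.48 → 2.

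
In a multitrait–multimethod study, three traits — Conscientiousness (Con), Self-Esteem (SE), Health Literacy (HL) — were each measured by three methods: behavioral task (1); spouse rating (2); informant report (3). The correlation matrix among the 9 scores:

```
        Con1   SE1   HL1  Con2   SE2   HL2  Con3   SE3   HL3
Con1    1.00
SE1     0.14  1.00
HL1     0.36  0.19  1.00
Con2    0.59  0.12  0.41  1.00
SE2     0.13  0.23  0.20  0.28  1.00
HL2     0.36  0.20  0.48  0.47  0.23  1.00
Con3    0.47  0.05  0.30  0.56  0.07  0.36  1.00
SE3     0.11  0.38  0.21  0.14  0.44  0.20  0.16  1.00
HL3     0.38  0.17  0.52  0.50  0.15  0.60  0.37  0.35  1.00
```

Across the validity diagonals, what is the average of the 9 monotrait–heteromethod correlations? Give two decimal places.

0.47

Convergent values: 0.59, 0.47, 0.56, 0.23, 0.38, 0.44, 0.48, 0.52, 0.60; mean = 4.27/9 = 0.47.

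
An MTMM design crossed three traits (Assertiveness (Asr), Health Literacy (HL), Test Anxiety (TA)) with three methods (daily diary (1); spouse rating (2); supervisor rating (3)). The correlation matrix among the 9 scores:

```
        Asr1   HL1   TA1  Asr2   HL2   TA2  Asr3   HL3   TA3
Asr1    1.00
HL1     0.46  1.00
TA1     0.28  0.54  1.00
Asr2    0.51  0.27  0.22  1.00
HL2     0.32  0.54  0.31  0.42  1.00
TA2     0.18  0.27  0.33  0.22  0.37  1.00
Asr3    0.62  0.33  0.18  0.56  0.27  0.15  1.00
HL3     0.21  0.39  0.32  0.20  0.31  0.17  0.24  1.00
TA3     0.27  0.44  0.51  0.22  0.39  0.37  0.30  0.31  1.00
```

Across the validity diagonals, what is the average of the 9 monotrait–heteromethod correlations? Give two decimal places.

Convergent values: 0.51, 0.62, 0.56, 0.54, 0.39, 0.31, 0.33, 0.51, 0.37; mean = 4.14/9 = 0.46.

0.46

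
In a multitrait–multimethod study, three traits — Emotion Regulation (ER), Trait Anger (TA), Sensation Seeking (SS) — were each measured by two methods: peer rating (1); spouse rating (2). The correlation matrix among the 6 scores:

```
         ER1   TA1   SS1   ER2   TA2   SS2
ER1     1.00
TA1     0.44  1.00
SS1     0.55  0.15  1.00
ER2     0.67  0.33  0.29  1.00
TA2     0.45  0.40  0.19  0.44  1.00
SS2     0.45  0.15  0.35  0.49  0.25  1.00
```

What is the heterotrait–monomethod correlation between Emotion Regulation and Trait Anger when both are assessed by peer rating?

Different traits, same method: r(ER1, TA1) = 0.44.

0.44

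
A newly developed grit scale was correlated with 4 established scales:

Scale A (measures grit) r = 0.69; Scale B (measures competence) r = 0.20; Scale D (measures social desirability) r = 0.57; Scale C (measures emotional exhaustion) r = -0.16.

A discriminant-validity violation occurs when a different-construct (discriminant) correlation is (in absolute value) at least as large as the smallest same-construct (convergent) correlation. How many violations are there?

Convergent (same construct = grit): Scale A.
Smallest convergent = 0.69. Discriminant |r|: 0.20, 0.57, 0.16; count ≥ 0.69 → 0.

0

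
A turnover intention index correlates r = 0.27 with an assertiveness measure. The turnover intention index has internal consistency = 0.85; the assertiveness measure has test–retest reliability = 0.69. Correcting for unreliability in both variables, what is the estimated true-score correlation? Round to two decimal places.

r_true = r_obs / √(r_xx · r_yy) = 0.27 / √(0.85 × 0.69) = 0.27 / √0.5865 = 0.27 / 0.7658 ≈ 0.35.

0.35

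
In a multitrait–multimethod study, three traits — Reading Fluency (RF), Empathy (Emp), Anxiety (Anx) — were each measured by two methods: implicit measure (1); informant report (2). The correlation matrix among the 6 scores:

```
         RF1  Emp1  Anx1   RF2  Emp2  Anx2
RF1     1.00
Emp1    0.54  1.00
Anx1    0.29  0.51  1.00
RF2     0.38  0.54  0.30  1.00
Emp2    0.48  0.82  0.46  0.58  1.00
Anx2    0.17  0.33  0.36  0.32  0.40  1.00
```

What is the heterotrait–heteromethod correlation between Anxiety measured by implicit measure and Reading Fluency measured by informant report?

Different traits and methods: r(Anx1, RF2) = 0.30.

0.30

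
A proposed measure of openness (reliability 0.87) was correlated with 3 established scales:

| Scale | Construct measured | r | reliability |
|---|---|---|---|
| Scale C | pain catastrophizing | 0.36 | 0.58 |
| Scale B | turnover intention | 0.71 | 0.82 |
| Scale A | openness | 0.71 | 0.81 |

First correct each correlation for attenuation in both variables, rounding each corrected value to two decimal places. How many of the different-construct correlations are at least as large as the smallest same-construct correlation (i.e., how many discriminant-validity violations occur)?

Disattenuated r (r / √(r_scale · r_new)):
  Scale C (disc): 0.36 / √(0.58·0.87) = 0.51
  Scale B (disc): 0.71 / √(0.82·0.87) = 0.84
  Scale A (conv): 0.71 / √(0.81·0.87) = 0.85
Smallest convergent = 0.85. Discriminant values: 0.51, 0.84; count ≥ 0.85 → 0.

0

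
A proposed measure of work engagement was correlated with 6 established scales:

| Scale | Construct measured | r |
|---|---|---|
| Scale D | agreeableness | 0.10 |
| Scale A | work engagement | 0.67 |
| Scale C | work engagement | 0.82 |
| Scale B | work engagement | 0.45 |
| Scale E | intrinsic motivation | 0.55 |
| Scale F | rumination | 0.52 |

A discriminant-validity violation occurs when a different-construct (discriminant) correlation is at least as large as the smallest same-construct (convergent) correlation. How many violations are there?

Convergent (same construct = work engagement): Scale A, Scale C, Scale B.
Smallest convergent = 0.45. Discriminant values: 0.10, 0.55, 0.52; count ≥ 0.45 → 2.

2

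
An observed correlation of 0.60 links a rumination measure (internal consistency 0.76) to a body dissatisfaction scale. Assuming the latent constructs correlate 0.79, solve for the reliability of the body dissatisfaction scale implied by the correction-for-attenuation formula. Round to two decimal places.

r_true = r_obs / √(r_xx · r_yy) ⇒ 0.79 = 0.60 / √(0.76 · r_yy).
√(0.76 · r_yy) = 0.60 / 0.79 = 0.7595; 0.76 · r_yy = 0.5768; r_yy = 0.5768 / 0.76 ≈ 0.76.

0.76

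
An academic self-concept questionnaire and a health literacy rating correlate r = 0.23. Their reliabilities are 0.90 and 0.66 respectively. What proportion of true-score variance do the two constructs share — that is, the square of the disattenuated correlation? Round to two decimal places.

Disattenuated r = 0.23 / √(0.90 × 0.66) = 0.23 / 0.7707 = 0.2984.
Shared true-score variance = 0.2984² = 0.0890 ≈ 0.09.

0.09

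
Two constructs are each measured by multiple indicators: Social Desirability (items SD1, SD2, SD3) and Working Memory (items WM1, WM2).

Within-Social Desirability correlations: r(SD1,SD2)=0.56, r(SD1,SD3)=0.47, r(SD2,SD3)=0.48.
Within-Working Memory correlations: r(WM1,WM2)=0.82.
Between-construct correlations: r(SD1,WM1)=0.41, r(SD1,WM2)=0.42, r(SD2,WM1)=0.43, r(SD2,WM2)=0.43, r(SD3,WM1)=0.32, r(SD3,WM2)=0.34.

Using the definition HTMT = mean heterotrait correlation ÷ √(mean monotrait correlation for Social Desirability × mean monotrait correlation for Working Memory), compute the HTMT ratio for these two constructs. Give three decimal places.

Between-construct mean = 2.35/6 = 0.3917.
Mean within-SD = 1.51/3 = 0.5033; mean within-WM = 0.82/1 = 0.8200.
Geometric mean = √(0.5033 × 0.8200) = 0.6424.
HTMT = 0.3917 / 0.6424 = 0.610.

0.610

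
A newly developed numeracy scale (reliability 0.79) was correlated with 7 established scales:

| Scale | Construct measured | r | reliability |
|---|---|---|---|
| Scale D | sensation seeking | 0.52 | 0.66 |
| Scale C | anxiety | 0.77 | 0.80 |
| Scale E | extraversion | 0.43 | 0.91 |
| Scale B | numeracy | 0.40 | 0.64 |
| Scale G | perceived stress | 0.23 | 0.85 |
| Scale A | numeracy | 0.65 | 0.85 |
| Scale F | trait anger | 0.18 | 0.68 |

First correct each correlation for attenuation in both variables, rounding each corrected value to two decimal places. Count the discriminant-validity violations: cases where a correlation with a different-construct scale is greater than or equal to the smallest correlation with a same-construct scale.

2

Disattenuated r (r / √(r_scale · r_new)):
  Scale D (disc): 0.52 / √(0.66·0.79) = 0.72
  Scale C (disc): 0.77 / √(0.80·0.79) = 0.97
  Scale E (disc): 0.43 / √(0.91·0.79) = 0.51
  Scale B (conv): 0.40 / √(0.64·0.79) = 0.56
  Scale G (disc): 0.23 / √(0.85·0.79) = 0.28
  Scale A (conv): 0.65 / √(0.85·0.79) = 0.79
  Scale F (disc): 0.18 / √(0.68·0.79) = 0.25
Smallest convergent = 0.56. Discriminant values: 0.72, 0.97, 0.51, 0.28, 0.25; count ≥ 0.56 → 2.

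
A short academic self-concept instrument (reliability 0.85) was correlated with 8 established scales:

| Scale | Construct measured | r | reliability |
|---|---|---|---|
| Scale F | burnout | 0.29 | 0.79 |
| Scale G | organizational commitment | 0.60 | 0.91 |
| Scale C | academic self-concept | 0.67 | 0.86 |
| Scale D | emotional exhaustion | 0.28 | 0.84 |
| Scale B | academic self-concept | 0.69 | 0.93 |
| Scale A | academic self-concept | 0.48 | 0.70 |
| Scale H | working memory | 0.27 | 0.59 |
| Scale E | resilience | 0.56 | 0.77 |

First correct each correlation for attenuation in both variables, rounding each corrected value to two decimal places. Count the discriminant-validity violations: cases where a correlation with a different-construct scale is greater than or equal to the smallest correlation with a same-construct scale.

2

Disattenuated r (r / √(r_scale · r_new)):
  Scale F (disc): 0.29 / √(0.79·0.85) = 0.35
  Scale G (disc): 0.60 / √(0.91·0.85) = 0.68
  Scale C (conv): 0.67 / √(0.86·0.85) = 0.78
  Scale D (disc): 0.28 / √(0.84·0.85) = 0.33
  Scale B (conv): 0.69 / √(0.93·0.85) = 0.78
  Scale A (conv): 0.48 / √(0.70·0.85) = 0.62
  Scale H (disc): 0.27 / √(0.59·0.85) = 0.38
  Scale E (disc): 0.56 / √(0.77·0.85) = 0.69
Smallest convergent = 0.62. Discriminant values: 0.35, 0.68, 0.33, 0.38, 0.69; count ≥ 0.62 → 2.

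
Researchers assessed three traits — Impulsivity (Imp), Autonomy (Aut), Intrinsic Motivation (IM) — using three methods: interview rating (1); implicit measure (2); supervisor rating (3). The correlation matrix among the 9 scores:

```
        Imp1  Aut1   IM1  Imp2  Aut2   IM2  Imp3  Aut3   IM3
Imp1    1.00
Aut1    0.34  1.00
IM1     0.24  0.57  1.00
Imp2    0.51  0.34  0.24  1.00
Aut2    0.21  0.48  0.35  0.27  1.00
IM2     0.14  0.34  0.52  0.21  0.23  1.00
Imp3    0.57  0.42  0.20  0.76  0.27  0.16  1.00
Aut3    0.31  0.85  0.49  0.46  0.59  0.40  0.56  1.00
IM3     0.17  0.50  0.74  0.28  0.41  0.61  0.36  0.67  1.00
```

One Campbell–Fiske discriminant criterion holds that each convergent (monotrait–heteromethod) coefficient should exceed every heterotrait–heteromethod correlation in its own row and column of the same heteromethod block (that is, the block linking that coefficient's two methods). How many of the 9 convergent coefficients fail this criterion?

Checking each validity diagonal entry against its comparison values:
Imp (methods 1·2): 0.51 vs {0.21, 0.34, 0.14, 0.24} → pass.
Imp (methods 1·3): 0.57 vs {0.31, 0.42, 0.17, 0.20} → pass.
Imp (methods 2·3): 0.76 vs {0.46, 0.27, 0.28, 0.16} → pass.
Aut (methods 1·2): 0.48 vs {0.34, 0.21, 0.34, 0.35} → pass.
Aut (methods 1·3): 0.85 vs {0.42, 0.31, 0.50, 0.49} → pass.
Aut (methods 2·3): 0.59 vs {0.27, 0.46, 0.41, 0.40} → pass.
IM (methods 1·2): 0.52 vs {0.24, 0.14, 0.35, 0.34} → pass.
IM (methods 1·3): 0.74 vs {0.20, 0.17, 0.49, 0.50} → pass.
IM (methods 2·3): 0.61 vs {0.16, 0.28, 0.40, 0.41} → pass.
0 of 9 fail.

0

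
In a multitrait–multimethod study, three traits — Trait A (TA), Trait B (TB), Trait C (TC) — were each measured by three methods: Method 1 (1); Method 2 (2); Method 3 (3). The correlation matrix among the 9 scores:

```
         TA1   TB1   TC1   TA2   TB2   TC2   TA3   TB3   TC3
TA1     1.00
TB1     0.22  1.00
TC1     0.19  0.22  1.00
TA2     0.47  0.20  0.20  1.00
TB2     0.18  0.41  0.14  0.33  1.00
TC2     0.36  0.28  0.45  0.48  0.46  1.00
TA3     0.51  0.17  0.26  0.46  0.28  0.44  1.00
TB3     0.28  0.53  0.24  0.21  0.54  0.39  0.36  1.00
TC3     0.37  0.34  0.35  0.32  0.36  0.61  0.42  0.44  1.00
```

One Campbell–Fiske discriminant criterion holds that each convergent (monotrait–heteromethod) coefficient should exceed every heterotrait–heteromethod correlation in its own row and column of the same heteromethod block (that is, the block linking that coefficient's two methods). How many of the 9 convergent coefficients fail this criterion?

1

Convergent coefficients and their comparison sets:
TA (methods 1·2): 0.47 vs {0.18, 0.20, 0.36, 0.20} → pass.
TA (methods 1·3): 0.51 vs {0.28, 0.17, 0.37, 0.26} → pass.
TA (methods 2·3): 0.46 vs {0.21, 0.28, 0.32, 0.44} → pass.
TB (methods 1·2): 0.41 vs {0.20, 0.18, 0.28, 0.14} → pass.
TB (methods 1·3): 0.53 vs {0.17, 0.28, 0.34, 0.24} → pass.
TB (methods 2·3): 0.54 vs {0.28, 0.21, 0.36, 0.39} → pass.
TC (methods 1·2): 0.45 vs {0.20, 0.36, 0.14, 0.28} → pass.
TC (methods 1·3): 0.35 vs {0.26, 0.37, 0.24, 0.34} → fail.
TC (methods 2·3): 0.61 vs {0.44, 0.32, 0.39, 0.36} → pass.
1 of 9 fail.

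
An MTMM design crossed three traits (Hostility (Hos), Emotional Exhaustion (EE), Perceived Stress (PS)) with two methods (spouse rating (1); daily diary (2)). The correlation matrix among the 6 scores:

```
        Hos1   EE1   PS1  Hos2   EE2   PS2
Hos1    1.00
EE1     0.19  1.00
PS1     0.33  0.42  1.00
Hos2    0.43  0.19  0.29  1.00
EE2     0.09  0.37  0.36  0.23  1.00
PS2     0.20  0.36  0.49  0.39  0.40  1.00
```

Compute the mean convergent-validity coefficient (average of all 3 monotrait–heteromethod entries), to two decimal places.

0.43

Convergent values: 0.43, 0.37, 0.49; mean = 1.29/3 = 0.43.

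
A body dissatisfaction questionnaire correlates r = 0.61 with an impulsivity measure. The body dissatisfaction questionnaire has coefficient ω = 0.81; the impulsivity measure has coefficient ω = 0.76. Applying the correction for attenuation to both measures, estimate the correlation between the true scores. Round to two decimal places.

0.78

r_true = r_obs / √(r_xx · r_yy) = 0.61 / √(0.81 × 0.76) = 0.61 / √0.6156 = 0.61 / 0.7846 ≈ 0.78.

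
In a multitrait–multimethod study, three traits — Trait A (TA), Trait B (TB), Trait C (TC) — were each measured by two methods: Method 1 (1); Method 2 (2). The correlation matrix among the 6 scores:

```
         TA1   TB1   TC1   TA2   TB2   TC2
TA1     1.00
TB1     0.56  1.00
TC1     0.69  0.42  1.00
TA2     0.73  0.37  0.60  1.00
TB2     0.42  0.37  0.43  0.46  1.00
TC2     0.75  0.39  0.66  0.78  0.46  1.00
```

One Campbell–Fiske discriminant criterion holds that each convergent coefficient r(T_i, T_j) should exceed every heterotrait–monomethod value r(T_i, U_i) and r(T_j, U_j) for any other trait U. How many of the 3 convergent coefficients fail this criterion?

3

Each convergent coefficient versus the relevant comparison correlations:
TA (methods 1·2): 0.73 vs {0.56, 0.46, 0.69, 0.78} → fail.
TB (methods 1·2): 0.37 vs {0.56, 0.46, 0.42, 0.46} → fail.
TC (methods 1·2): 0.66 vs {0.69, 0.78, 0.42, 0.46} → fail.
3 of 3 fail.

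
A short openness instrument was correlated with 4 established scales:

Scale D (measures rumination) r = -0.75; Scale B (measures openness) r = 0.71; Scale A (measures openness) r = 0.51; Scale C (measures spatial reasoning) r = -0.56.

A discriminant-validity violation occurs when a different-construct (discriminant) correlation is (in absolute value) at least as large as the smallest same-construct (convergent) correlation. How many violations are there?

Convergent (same construct = openness): Scale B, Scale A.
Smallest convergent = 0.51. Discriminant |r|: 0.75, 0.56; count ≥ 0.51 → 2.

2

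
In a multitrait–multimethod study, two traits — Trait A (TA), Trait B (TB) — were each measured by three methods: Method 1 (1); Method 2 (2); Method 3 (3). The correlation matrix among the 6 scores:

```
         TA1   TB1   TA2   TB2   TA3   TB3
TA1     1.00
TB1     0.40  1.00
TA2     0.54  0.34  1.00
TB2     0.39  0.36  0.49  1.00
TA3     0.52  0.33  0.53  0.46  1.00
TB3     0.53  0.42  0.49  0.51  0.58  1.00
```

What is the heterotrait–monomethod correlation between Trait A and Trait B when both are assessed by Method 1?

Different traits, same method: r(TA1, TB1) = 0.40.

0.40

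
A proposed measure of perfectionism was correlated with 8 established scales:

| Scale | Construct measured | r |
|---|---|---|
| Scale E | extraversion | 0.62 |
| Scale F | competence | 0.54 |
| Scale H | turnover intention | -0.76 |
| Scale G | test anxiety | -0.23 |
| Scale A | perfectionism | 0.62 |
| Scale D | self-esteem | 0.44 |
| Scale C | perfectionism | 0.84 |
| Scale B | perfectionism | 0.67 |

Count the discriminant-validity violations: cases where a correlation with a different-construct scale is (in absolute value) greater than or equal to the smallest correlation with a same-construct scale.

2

Convergent (same construct = perfectionism): Scale A, Scale C, Scale B.
Smallest convergent = 0.62. Discriminant |r|: 0.62, 0.54, 0.76, 0.23, 0.44; count ≥ 0.62 → 2.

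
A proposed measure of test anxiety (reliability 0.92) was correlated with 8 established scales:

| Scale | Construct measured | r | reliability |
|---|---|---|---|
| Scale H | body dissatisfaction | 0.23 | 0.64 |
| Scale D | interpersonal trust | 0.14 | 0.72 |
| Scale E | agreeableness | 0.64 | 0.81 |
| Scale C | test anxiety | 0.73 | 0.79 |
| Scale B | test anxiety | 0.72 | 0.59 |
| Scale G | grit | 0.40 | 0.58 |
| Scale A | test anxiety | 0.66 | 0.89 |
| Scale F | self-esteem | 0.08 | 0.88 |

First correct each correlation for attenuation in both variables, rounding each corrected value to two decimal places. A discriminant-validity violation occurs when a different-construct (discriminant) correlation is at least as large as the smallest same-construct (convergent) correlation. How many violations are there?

Disattenuated r (r / √(r_scale · r_new)):
  Scale H (disc): 0.23 / √(0.64·0.92) = 0.30
  Scale D (disc): 0.14 / √(0.72·0.92) = 0.17
  Scale E (disc): 0.64 / √(0.81·0.92) = 0.74
  Scale C (conv): 0.73 / √(0.79·0.92) = 0.86
  Scale B (conv): 0.72 / √(0.59·0.92) = 0.98
  Scale G (disc): 0.40 / √(0.58·0.92) = 0.55
  Scale A (conv): 0.66 / √(0.89·0.92) = 0.73
  Scale F (disc): 0.08 / √(0.88·0.92) = 0.09
Smallest convergent = 0.73. Discriminant values: 0.30, 0.17, 0.74, 0.55, 0.09; count ≥ 0.73 → 1.

1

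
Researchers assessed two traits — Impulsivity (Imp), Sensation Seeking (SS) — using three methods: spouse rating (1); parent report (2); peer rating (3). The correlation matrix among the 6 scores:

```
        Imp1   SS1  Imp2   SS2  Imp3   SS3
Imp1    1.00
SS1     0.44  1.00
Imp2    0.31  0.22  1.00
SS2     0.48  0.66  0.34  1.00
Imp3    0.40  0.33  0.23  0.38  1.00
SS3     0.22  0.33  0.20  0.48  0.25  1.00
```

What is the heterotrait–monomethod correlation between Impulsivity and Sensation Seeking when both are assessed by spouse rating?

0.44

Different traits, same method: r(Imp1, SS1) = 0.44.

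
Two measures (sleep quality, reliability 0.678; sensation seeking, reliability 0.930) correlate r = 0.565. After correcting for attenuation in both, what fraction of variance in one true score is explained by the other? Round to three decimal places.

0.506

Disattenuated r = 0.565 / √(0.678 × 0.930) = 0.565 / 0.7941 = 0.7115.
Shared true-score variance = 0.7115² = 0.5062 ≈ 0.506.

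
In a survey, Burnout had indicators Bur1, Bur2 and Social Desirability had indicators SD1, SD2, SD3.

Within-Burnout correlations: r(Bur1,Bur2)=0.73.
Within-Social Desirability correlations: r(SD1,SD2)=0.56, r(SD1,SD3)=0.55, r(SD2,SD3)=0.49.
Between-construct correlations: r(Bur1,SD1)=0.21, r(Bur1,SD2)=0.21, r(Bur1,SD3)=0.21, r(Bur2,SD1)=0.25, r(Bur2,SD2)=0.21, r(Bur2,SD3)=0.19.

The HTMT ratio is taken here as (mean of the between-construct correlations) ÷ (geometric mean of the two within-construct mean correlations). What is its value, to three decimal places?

0.342

Between-construct mean = 1.28/6 = 0.2133.
Mean within-Bur = 0.73/1 = 0.7300; mean within-SD = 1.60/3 = 0.5333.
Geometric mean = √(0.7300 × 0.5333) = 0.6239.
HTMT = 0.2133 / 0.6239 = 0.342.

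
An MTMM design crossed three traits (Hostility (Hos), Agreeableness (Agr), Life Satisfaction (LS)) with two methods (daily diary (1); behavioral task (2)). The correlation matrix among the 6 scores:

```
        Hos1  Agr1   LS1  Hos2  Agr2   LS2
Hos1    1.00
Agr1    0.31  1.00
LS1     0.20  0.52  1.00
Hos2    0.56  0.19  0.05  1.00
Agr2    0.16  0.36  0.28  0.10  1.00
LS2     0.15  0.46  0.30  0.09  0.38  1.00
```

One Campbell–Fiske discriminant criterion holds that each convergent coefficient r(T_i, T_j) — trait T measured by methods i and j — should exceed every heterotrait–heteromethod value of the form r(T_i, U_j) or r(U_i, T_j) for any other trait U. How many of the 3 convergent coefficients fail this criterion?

Convergent coefficients and their comparison sets:
Hos (methods 1·2): 0.56 vs {0.16, 0.19, 0.15, 0.05} → pass.
Agr (methods 1·2): 0.36 vs {0.19, 0.16, 0.46, 0.28} → fail.
LS (methods 1·2): 0.30 vs {0.05, 0.15, 0.28, 0.46} → fail.
2 of 3 fail.

2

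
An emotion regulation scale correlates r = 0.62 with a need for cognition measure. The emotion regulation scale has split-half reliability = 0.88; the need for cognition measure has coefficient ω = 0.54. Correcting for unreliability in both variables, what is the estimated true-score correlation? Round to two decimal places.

0.90

r_true = r_obs / √(r_xx · r_yy) = 0.62 / √(0.88 × 0.54) = 0.62 / √0.4752 = 0.62 / 0.6893 ≈ 0.90.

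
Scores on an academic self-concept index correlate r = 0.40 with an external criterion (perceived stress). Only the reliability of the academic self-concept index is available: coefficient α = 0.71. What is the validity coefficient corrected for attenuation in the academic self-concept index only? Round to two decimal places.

Single correction: r_c = r_obs / √r_xx = 0.40 / √0.71 = 0.40 / 0.8426 ≈ 0.47.

0.47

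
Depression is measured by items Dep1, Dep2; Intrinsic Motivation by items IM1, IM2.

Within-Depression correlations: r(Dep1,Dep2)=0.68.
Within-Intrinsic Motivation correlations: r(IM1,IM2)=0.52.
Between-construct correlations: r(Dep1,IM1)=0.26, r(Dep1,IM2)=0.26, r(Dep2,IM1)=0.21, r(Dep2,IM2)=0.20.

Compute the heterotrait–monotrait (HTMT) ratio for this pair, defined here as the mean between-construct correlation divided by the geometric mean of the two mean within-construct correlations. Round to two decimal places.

0.39

Mean between = 0.93/4 = 0.2325.
Mean within-Dep = 0.68/1 = 0.6800; mean within-IM = 0.52/1 = 0.5200.
Geometric mean = √(0.6800 × 0.5200) = 0.5946.
HTMT = 0.2325 / 0.5946 = 0.39.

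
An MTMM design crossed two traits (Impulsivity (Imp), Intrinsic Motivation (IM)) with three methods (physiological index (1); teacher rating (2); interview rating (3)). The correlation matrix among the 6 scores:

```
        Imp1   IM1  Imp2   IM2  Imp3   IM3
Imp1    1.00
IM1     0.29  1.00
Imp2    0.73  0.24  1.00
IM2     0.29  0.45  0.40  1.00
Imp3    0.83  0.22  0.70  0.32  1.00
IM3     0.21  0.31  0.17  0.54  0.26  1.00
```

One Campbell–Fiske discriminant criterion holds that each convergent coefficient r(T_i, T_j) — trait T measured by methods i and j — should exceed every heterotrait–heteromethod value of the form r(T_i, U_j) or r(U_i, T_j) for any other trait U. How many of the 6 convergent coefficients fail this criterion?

Each convergent coefficient versus the relevant comparison correlations:
Imp (methods 1·2): 0.73 vs {0.29, 0.24} → pass.
Imp (methods 1·3): 0.83 vs {0.21, 0.22} → pass.
Imp (methods 2·3): 0.70 vs {0.17, 0.32} → pass.
IM (methods 1·2): 0.45 vs {0.24, 0.29} → pass.
IM (methods 1·3): 0.31 vs {0.22, 0.21} → pass.
IM (methods 2·3): 0.54 vs {0.32, 0.17} → pass.
0 of 6 fail.

0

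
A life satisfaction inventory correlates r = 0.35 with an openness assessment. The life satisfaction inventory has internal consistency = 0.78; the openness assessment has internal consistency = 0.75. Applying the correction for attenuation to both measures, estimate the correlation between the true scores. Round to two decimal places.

0.46

r_true = r_obs / √(r_xx · r_yy) = 0.35 / √(0.78 × 0.75) = 0.35 / √0.5850 = 0.35 / 0.7649 ≈ 0.46.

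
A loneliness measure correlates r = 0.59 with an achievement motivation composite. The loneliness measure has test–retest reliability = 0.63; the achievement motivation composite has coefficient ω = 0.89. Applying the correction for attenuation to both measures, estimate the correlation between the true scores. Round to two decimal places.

0.79

r_true = r_obs / √(r_xx · r_yy) = 0.59 / √(0.63 × 0.89) = 0.59 / √0.5607 = 0.59 / 0.7488 ≈ 0.79.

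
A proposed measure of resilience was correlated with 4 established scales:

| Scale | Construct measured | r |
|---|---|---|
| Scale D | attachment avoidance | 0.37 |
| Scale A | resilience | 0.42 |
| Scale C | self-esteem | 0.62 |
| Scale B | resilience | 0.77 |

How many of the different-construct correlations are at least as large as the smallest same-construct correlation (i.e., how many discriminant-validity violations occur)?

1

Convergent (same construct = resilience): Scale A, Scale B.
Smallest convergent = 0.42. Discriminant values: 0.37, 0.62; count ≥ 0.42 → 1.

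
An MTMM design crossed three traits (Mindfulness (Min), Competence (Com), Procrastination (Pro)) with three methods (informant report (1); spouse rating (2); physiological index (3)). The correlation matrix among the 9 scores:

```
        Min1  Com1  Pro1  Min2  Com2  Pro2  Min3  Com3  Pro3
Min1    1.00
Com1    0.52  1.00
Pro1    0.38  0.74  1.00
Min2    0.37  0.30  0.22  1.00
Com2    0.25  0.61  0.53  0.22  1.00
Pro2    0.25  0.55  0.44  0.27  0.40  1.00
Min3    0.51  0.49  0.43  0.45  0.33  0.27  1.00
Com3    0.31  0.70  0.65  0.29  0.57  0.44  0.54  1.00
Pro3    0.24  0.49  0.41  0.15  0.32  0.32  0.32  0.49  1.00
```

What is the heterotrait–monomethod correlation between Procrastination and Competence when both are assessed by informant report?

0.74

Different traits, same method: r(Pro1, Com1) = 0.74.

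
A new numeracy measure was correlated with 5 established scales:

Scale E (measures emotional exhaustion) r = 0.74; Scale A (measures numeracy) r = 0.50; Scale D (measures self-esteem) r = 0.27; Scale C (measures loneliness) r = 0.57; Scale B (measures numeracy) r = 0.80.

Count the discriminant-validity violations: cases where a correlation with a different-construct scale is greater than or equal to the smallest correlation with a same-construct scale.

Convergent (same construct = numeracy): Scale A, Scale B.
Smallest convergent = 0.50. Discriminant values: 0.74, 0.27, 0.57; count ≥ 0.50 → 2.

2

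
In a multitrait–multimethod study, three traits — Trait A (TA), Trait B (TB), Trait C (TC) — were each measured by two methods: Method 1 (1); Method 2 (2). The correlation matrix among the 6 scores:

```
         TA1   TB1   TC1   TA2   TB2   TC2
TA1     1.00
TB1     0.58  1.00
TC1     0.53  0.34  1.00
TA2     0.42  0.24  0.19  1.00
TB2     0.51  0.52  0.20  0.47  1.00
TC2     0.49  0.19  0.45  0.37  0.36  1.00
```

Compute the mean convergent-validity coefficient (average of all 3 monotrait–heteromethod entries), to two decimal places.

0.46

Convergent values: 0.42, 0.52, 0.45; mean = 1.39/3 = 0.46.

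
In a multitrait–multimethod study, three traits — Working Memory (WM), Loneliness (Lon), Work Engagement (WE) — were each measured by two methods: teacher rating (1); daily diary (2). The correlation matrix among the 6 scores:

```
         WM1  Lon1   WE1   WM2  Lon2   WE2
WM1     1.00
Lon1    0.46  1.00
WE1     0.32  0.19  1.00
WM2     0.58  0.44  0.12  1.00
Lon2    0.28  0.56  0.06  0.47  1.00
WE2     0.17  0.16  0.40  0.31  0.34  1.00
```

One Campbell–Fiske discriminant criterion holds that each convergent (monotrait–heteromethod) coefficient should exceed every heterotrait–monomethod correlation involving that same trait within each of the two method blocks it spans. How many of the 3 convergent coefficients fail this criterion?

0

Convergent coefficients and their comparison sets:
WM (methods 1·2): 0.58 vs {0.46, 0.47, 0.32, 0.31} → pass.
Lon (methods 1·2): 0.56 vs {0.46, 0.47, 0.19, 0.34} → pass.
WE (methods 1·2): 0.40 vs {0.32, 0.31, 0.19, 0.34} → pass.
0 of 3 fail.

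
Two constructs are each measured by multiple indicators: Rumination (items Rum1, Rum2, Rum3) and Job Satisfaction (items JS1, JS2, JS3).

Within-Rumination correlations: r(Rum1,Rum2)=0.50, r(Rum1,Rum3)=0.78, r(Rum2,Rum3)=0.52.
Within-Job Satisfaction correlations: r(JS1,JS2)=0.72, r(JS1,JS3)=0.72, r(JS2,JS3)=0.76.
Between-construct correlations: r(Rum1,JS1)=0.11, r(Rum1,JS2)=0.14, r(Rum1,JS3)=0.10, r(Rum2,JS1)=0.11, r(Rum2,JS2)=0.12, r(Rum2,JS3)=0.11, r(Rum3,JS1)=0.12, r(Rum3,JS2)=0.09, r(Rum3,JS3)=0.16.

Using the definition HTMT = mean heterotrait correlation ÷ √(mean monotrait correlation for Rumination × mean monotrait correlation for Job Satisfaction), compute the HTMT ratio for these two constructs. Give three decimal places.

0.178

Mean heterotrait r = 1.06/9 = 0.1178.
Mean within-Rum = 1.80/3 = 0.6000; mean within-JS = 2.20/3 = 0.7333.
Geometric mean = √(0.6000 × 0.7333) = 0.6633.
HTMT = 0.1178 / 0.6633 = 0.178.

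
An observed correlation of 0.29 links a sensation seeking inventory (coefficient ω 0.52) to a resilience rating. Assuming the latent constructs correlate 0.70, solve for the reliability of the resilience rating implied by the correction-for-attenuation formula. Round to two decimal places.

r_true = r_obs / √(r_xx · r_yy) ⇒ 0.70 = 0.29 / √(0.52 · r_yy).
√(0.52 · r_yy) = 0.29 / 0.70 = 0.4143; 0.52 · r_yy = 0.1716; r_yy = 0.1716 / 0.52 ≈ 0.33.

0.33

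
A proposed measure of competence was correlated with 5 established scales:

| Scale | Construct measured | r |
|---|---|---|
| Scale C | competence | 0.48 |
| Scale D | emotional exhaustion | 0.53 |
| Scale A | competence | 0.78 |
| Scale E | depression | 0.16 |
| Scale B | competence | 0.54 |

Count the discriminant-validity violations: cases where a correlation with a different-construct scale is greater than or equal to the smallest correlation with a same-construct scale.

1

Convergent (same construct = competence): Scale C, Scale A, Scale B.
Smallest convergent = 0.48. Discriminant values: 0.53, 0.16; count ≥ 0.48 → 1.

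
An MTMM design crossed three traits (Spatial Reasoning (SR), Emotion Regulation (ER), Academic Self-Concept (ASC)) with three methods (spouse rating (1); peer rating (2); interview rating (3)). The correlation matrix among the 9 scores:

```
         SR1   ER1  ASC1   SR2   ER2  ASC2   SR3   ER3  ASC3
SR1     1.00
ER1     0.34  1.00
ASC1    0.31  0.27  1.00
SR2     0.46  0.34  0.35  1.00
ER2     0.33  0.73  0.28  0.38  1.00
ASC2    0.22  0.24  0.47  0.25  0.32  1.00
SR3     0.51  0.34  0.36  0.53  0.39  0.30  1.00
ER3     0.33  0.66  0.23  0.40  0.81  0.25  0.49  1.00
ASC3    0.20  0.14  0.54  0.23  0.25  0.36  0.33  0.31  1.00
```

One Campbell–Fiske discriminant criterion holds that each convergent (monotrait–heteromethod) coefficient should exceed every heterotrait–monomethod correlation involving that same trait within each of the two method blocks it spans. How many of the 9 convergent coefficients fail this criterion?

0

Convergent coefficients and their comparison sets:
SR (methods 1·2): 0.46 vs {0.34, 0.38, 0.31, 0.25} → pass.
SR (methods 1·3): 0.51 vs {0.34, 0.49, 0.31, 0.33} → pass.
SR (methods 2·3): 0.53 vs {0.38, 0.49, 0.25, 0.33} → pass.
ER (methods 1·2): 0.73 vs {0.34, 0.38, 0.27, 0.32} → pass.
ER (methods 1·3): 0.66 vs {0.34, 0.49, 0.27, 0.31} → pass.
ER (methods 2·3): 0.81 vs {0.38, 0.49, 0.32, 0.31} → pass.
ASC (methods 1·2): 0.47 vs {0.31, 0.25, 0.27, 0.32} → pass.
ASC (methods 1·3): 0.54 vs {0.31, 0.33, 0.27, 0.31} → pass.
ASC (methods 2·3): 0.36 vs {0.25, 0.33, 0.32, 0.31} → pass.
0 of 9 fail.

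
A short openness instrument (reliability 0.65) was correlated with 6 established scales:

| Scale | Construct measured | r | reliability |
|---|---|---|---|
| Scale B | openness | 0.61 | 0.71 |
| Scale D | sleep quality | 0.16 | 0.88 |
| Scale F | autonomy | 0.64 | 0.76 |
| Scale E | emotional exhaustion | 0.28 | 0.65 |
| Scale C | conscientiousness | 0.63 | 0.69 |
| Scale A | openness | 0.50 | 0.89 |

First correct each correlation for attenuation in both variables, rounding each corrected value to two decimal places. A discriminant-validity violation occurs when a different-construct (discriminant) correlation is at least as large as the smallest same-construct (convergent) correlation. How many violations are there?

Disattenuated r (r / √(r_scale · r_new)):
  Scale B (conv): 0.61 / √(0.71·0.65) = 0.90
  Scale D (disc): 0.16 / √(0.88·0.65) = 0.21
  Scale F (disc): 0.64 / √(0.76·0.65) = 0.91
  Scale E (disc): 0.28 / √(0.65·0.65) = 0.43
  Scale C (disc): 0.63 / √(0.69·0.65) = 0.94
  Scale A (conv): 0.50 / √(0.89·0.65) = 0.66
Smallest convergent = 0.66. Discriminant values: 0.21, 0.91, 0.43, 0.94; count ≥ 0.66 → 2.

2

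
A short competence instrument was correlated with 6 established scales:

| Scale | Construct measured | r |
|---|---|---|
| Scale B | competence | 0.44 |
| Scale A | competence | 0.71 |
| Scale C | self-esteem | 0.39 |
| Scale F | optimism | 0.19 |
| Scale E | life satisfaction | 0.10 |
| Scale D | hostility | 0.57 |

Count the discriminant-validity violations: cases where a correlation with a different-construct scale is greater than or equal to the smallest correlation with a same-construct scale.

Convergent (same construct = competence): Scale B, Scale A.
Smallest convergent = 0.44. Discriminant values: 0.39, 0.19, 0.10, 0.57; count ≥ 0.44 → 1.

1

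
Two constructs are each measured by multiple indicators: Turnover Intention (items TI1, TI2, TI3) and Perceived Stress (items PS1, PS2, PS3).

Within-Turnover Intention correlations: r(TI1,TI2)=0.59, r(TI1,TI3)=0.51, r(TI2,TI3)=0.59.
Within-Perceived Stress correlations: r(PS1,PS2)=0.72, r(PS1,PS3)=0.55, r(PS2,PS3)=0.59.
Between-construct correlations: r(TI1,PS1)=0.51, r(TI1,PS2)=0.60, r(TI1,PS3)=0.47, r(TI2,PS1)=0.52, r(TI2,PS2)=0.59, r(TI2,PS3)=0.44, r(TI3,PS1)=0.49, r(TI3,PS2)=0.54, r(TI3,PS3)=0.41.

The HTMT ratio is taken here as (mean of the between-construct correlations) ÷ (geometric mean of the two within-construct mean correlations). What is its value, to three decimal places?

Mean between = 4.57/9 = 0.5078.
Mean within-TI = 1.69/3 = 0.5633; mean within-PS = 1.86/3 = 0.6200.
Geometric mean = √(0.5633 × 0.6200) = 0.5910.
HTMT = 0.5078 / 0.5910 = 0.859.

0.859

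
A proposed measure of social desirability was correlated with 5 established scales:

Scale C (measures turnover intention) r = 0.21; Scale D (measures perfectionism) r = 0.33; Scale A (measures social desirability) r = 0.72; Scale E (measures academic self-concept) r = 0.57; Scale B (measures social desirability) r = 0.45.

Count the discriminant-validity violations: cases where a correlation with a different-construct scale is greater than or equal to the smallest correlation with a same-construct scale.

Convergent (same construct = social desirability): Scale A, Scale B.
Smallest convergent = 0.45. Discriminant values: 0.21, 0.33, 0.57; count ≥ 0.45 → 1.

1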